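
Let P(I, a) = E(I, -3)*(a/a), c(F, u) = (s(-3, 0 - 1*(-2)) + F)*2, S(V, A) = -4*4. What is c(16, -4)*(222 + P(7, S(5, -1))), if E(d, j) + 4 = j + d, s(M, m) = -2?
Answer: 6216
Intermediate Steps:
S(V, A) = -16
E(d, j) = -4 + d + j (E(d, j) = -4 + (j + d) = -4 + (d + j) = -4 + d + j)
c(F, u) = -4 + 2*F (c(F, u) = (-2 + F)*2 = -4 + 2*F)
P(I, a) = -7 + I (P(I, a) = (-4 + I - 3)*(a/a) = (-7 + I)*1 = -7 + I)
c(16, -4)*(222 + P(7, S(5, -1))) = (-4 + 2*16)*(222 + (-7 + 7)) = (-4 + 32)*(222 + 0) = 28*222 = 6216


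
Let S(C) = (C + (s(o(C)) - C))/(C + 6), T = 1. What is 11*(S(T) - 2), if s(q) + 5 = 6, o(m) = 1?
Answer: -143/7 ≈ -20.429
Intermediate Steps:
s(q) = 1 (s(q) = -5 + 6 = 1)
S(C) = 1/(6 + C) (S(C) = (C + (1 - C))/(C + 6) = 1/(6 + C))
11*(S(T) - 2) = 11*(1/(6 + 1) - 2) = 11*(1/7 - 2) = 11*(-13/7) = -143/7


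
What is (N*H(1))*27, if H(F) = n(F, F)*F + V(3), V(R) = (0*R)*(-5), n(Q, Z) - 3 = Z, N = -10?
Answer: -1080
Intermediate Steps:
n(Q, Z) = 3 + Z
V(R) = 0 (V(R) = 0*(-5) = 0)
H(F) = F*(3 + F) (H(F) = (3 + F)*F + 0 = F*(3 + F) + 0 = F*(3 + F))
(N*H(1))*27 = -10*(3 + 1)*27 = -10*4*27 = -40*27 = -1080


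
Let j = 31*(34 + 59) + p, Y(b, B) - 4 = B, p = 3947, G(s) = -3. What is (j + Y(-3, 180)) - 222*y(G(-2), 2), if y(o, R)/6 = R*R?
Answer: 1686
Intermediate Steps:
y(o, R) = 6*R**2 (y(o, R) = 6*(R*R) = 6*R**2)
Y(b, B) = 4 + B
j = 6830 (j = 31*(34 + 59) + 3947 = 31*93 + 3947 = 2883 + 3947 = 6830)
(j + Y(-3, 180)) - 222*y(G(-2), 2) = (6830 + (4 + 180)) - 1332*2**2 = (6830 + 184) - 1332*4 = 7014 - 222*24 = 7014 - 5328 = 1686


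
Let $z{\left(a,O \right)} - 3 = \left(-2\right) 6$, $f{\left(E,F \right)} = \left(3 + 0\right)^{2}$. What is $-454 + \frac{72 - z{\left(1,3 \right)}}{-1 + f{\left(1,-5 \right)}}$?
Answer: $- \frac{3551}{8} \approx -443.88$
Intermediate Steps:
$f{\left(E,F \right)} = 9$ ($f{\left(E,F \right)} = 3^{2} = 9$)
$z{\left(a,O \right)} = -9$ ($z{\left(a,O \right)} = 3 - 12 = -9$)
$-454 + \frac{72 - z{\left(1,3 \right)}}{-1 + f{\left(1,-5 \right)}} = -454 + \frac{72 - -9}{-1 + 9} = -454 + \frac{72 + 9}{8} = -454 + \frac{1}{8} \cdot 81 = -454 + \frac{81}{8} = - \frac{3551}{8}$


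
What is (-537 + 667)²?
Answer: 16900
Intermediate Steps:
(-537 + 667)² = 130² = 16900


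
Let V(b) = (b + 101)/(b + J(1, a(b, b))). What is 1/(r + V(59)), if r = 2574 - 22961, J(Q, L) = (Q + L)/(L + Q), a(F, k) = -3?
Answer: -3/61153 ≈ -4.9057e-5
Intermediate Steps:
J(Q, L) = 1 (J(Q, L) = (L + Q)/(L + Q) = 1)
V(b) = (101 + b)/(1 + b) (V(b) = (b + 101)/(b + 1) = (101 + b)/(1 + b))
r = -20387
1/(r + V(59)) = 1/(-20387 + (101 + 59)/(1 + 59)) = 1/(-20387 + 160/60) = 1/(-20387 + (1/60)*160) = 1/(-20387 + 8/3) = 1/(-61153/3) = -3/61153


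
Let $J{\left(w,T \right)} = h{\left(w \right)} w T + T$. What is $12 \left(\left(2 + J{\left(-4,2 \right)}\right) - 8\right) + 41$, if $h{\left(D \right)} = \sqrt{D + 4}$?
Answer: $-7$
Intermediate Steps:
$h{\left(D \right)} = \sqrt{4 + D}$
$J{\left(w,T \right)} = T + T w \sqrt{4 + w}$ ($J{\left(w,T \right)} = \sqrt{4 + w} w T + T = w \sqrt{4 + w} T + T = T w \sqrt{4 + w} + T = T + T w \sqrt{4 + w}$)
$12 \left(\left(2 + J{\left(-4,2 \right)}\right) - 8\right) + 41 = 12 \left(\left(2 + 2 \left(1 - 4 \sqrt{4 - 4}\right)\right) - 8\right) + 41 = 12 \left(\left(2 + 2 \left(1 - 4 \sqrt{0}\right)\right) - 8\right) + 41 = 12 \left(\left(2 + 2 \left(1 - 0\right)\right) - 8\right) + 41 = 12 \left(\left(2 + 2 \left(1 + 0\right)\right) - 8\right) + 41 = 12 \left(\left(2 + 2 \cdot 1\right) - 8\right) + 41 = 12 \left(\left(2 + 2\right) - 8\right) + 41 = 12 \left(4 - 8\right) + 41 = 12 \left(-4\right) + 41 = -48 + 41 = -7$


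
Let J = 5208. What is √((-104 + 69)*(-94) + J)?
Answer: √8498 ≈ 92.185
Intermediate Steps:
√((-104 + 69)*(-94) + J) = √((-104 + 69)*(-94) + 5208) = √(-35*(-94) + 5208) = √(3290 + 5208) = √8498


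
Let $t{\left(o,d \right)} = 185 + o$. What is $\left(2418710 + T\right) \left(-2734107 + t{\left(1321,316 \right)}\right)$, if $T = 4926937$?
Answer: $-20072722337847$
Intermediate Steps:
$\left(2418710 + T\right) \left(-2734107 + t{\left(1321,316 \right)}\right) = \left(2418710 + 4926937\right) \left(-2734107 + \left(185 + 1321\right)\right) = 7345647 \left(-2734107 + 1506\right) = 7345647 \left(-2732601\right) = -20072722337847$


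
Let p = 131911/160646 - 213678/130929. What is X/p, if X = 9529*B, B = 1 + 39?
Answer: -2672340728758480/5685180223 ≈ -4.7005e+5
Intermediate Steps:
B = 40
p = -5685180223/7011073378 (p = 131911*(1/160646) - 213678*1/130929 = 131911/160646 - 71226/43643 = -5685180223/7011073378 ≈ -0.81089)
X = 381160 (X = 9529*40 = 381160)
X/p = 381160/(-5685180223/7011073378) = 381160*(-7011073378/5685180223) = -2672340728758480/5685180223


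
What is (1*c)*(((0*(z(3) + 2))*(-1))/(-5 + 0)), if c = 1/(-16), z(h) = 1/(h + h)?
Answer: 0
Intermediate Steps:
z(h) = 1/(2*h)
c = -1/16 ≈ -0.062500
(1*c)*(((0*(z(3) + 2))*(-1))/(-5 + 0)) = (1*(-1/16))*(((0*((½)/3 + 2))*(-1))/(-5 + 0)) = -(0*((½)*(⅓) + 2))*(-1)/(16*(-5)) = -(0*(⅙ + 2))*(-1)*(-1)/(16*5) = -(0*(13/6))*(-1)*(-1)/(16*5) = -0*(-1)*(-1)/(16*5) = -0*(-1)/5 = -1/16*0 = 0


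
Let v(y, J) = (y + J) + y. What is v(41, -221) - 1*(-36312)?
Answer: 36173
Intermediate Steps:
v(y, J) = J + 2*y (v(y, J) = (J + y) + y = J + 2*y)
v(41, -221) - 1*(-36312) = (-221 + 2*41) - 1*(-36312) = (-221 + 82) + 36312 = -139 + 36312 = 36173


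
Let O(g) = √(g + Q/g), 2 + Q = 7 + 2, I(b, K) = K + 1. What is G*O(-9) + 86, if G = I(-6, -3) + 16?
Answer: 86 + 28*I*√22/3 ≈ 86.0 + 43.777*I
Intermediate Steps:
I(b, K) = 1 + K
Q = 7 (Q = -2 + (7 + 2) = -2 + 9 = 7)
G = 14 (G = (1 - 3) + 16 = -2 + 16 = 14)
O(g) = √(g + 7/g)
G*O(-9) + 86 = 14*√(-9 + 7/(-9)) + 86 = 14*√(-9 + 7*(-⅑)) + 86 = 14*√(-9 - 7/9) + 86 = 14*√(-88/9) + 86 = 14*(2*I*√22/3) + 86 = 28*I*√22/3 + 86 = 86 + 28*I*√22/3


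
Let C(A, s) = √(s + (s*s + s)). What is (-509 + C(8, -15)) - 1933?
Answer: -2442 + √195 ≈ -2428.0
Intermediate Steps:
C(A, s) = √(s² + 2*s) (C(A, s) = √(s + (s² + s)) = √(s + (s + s²)) = √(s² + 2*s))
(-509 + C(8, -15)) - 1933 = (-509 + √(-15*(2 - 15))) - 1933 = (-509 + √(-15*(-13))) - 1933 = (-509 + √195) - 1933 = -2442 + √195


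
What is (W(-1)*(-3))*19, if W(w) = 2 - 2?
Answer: 0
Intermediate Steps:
W(w) = 0
(W(-1)*(-3))*19 = (0*(-3))*19 = 0*19 = 0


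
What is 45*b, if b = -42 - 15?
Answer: -2565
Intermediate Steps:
b = -57
45*b = 45*(-57) = -2565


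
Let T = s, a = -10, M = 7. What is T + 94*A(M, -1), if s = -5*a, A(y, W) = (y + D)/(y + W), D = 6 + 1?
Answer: 808/3 ≈ 269.33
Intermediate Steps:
D = 7
A(y, W) = (7 + y)/(W + y) (A(y, W) = (y + 7)/(y + W) = (7 + y)/(W + y))
s = 50 (s = -5*(-10) = 50)
T = 50
T + 94*A(M, -1) = 50 + 94*((7 + 7)/(-1 + 7)) = 50 + 94*(14/6) = 50 + 94*((1/6)*14) = 50 + 94*(7/3) = 50 + 658/3 = 808/3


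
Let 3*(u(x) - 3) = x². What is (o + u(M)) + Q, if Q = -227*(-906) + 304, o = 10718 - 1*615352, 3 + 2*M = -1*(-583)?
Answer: -1111895/3 ≈ -3.7063e+5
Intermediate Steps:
M = 290 (M = -3/2 + (-1*(-583))/2 = -3/2 + (½)*583 = -3/2 + 583/2 = 290)
o = -604634 (o = 10718 - 615352 = -604634)
Q = 205966 (Q = 205662 + 304 = 205966)
u(x) = 3 + x²/3
(o + u(M)) + Q = (-604634 + (3 + (⅓)*290²)) + 205966 = (-604634 + (3 + (⅓)*84100)) + 205966 = (-604634 + (3 + 84100/3)) + 205966 = (-604634 + 84109/3) + 205966 = -1729793/3 + 205966 = -1111895/3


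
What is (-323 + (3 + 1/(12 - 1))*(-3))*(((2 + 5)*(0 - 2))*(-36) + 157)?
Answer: -2415955/11 ≈ -2.1963e+5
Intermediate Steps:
(-323 + (3 + 1/(12 - 1))*(-3))*(((2 + 5)*(0 - 2))*(-36) + 157) = (-323 + (3 + 1/11)*(-3))*((7*(-2))*(-36) + 157) = (-323 + (3 + 1/11)*(-3))*(-14*(-36) + 157) = (-323 + (34/11)*(-3))*(504 + 157) = (-323 - 102/11)*661 = -3655/11*661 = -2415955/11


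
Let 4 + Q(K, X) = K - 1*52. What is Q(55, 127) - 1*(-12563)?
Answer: 12562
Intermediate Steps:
Q(K, X) = -56 + K (Q(K, X) = -4 + (K - 1*52) = -4 + (K - 52) = -4 + (-52 + K) = -56 + K)
Q(55, 127) - 1*(-12563) = (-56 + 55) - 1*(-12563) = -1 + 12563 = 12562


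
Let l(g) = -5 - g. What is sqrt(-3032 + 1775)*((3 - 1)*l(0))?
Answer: -10*I*sqrt(1257) ≈ -354.54*I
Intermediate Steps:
sqrt(-3032 + 1775)*((3 - 1)*l(0)) = sqrt(-3032 + 1775)*((3 - 1)*(-5 - 1*0)) = sqrt(-1257)*(2*(-5 + 0)) = (I*sqrt(1257))*(2*(-5)) = (I*sqrt(1257))*(-10) = -10*I*sqrt(1257)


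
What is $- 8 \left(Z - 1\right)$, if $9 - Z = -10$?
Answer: $-144$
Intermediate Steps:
$Z = 19$ ($Z = 9 - -10 = 9 + 10 = 19$)
$- 8 \left(Z - 1\right) = - 8 \left(19 - 1\right) = \left(-8\right) 18 = -144$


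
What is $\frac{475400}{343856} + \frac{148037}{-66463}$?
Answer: $- \frac{2413362559}{2856712666} \approx -0.8448$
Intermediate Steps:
$\frac{475400}{343856} + \frac{148037}{-66463} = 475400 \cdot \frac{1}{343856} + 148037 \left(- \frac{1}{66463}\right) = \frac{59425}{42982} - \frac{148037}{66463} = - \frac{2413362559}{2856712666}$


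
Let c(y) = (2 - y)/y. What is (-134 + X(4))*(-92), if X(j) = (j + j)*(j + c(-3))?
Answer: 31832/3 ≈ 10611.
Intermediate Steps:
c(y) = (2 - y)/y
X(j) = 2*j*(-5/3 + j) (X(j) = (j + j)*(j + (2 - 1*(-3))/(-3)) = (2*j)*(j - (2 + 3)/3) = (2*j)*(j - 1/3*5) = (2*j)*(j - 5/3) = (2*j)*(-5/3 + j) = 2*j*(-5/3 + j))
(-134 + X(4))*(-92) = (-134 + (2/3)*4*(-5 + 3*4))*(-92) = (-134 + (2/3)*4*(-5 + 12))*(-92) = (-134 + (2/3)*4*7)*(-92) = (-134 + 56/3)*(-92) = -346/3*(-92) = 31832/3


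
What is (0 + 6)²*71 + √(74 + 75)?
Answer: 2556 + √149 ≈ 2568.2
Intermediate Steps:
(0 + 6)²*71 + √(74 + 75) = 6²*71 + √149 = 36*71 + √149 = 2556 + √149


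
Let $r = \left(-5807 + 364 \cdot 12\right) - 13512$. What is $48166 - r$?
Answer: $63117$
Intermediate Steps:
$r = -14951$ ($r = \left(-5807 + 4368\right) - 13512 = -1439 - 13512 = -14951$)
$48166 - r = 48166 - -14951 = 48166 + 14951 = 63117$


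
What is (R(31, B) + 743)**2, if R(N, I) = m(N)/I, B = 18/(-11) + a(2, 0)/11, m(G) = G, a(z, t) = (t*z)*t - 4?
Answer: 2117025/4 ≈ 5.2926e+5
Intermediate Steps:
a(z, t) = -4 + z*t**2 (a(z, t) = z*t**2 - 4 = -4 + z*t**2)
B = -2 (B = 18/(-11) + (-4 + 2*0**2)/11 = 18*(-1/11) + (-4 + 2*0)*(1/11) = -18/11 + (-4 + 0)*(1/11) = -18/11 - 4*1/11 = -18/11 - 4/11 = -2)
R(N, I) = N/I
(R(31, B) + 743)**2 = (31/(-2) + 743)**2 = (31*(-1/2) + 743)**2 = (-31/2 + 743)**2 = (1455/2)**2 = 2117025/4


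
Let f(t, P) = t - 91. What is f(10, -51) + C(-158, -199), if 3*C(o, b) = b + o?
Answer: -200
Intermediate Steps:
f(t, P) = -91 + t
C(o, b) = b/3 + o/3 (C(o, b) = (b + o)/3 = b/3 + o/3)
f(10, -51) + C(-158, -199) = (-91 + 10) + ((1/3)*(-199) + (1/3)*(-158)) = -81 + (-199/3 - 158/3) = -81 - 119 = -200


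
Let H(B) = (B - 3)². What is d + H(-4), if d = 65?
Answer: 114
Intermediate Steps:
H(B) = (-3 + B)²
d + H(-4) = 65 + (-3 - 4)² = 65 + (-7)² = 65 + 49 = 114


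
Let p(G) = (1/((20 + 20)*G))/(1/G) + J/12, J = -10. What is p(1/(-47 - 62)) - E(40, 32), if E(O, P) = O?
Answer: -4897/120 ≈ -40.808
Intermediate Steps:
p(G) = -97/120 (p(G) = (1/((20 + 20)*G))/(1/G) - 10/12 = (1/(40*G))*G - 10*1/12 = (1/(40*G))*G - 5/6 = 1/40 - 5/6 = -97/120)
p(1/(-47 - 62)) - E(40, 32) = -97/120 - 1*40 = -97/120 - 40 = -4897/120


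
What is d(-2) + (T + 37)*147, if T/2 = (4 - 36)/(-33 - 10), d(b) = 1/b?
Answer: 486527/86 ≈ 5657.3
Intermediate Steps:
d(b) = 1/b
T = 64/43 (T = 2*((4 - 36)/(-33 - 10)) = 2*(-32/(-43)) = 2*(-32*(-1/43)) = 2*(32/43) = 64/43 ≈ 1.4884)
d(-2) + (T + 37)*147 = 1/(-2) + (64/43 + 37)*147 = -½ + (1655/43)*147 = -½ + 243285/43 = 486527/86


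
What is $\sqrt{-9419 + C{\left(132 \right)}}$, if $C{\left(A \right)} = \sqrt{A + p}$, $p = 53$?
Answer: $\sqrt{-9419 + \sqrt{185}} \approx 96.981 i$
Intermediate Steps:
$C{\left(A \right)} = \sqrt{53 + A}$ ($C{\left(A \right)} = \sqrt{A + 53} = \sqrt{53 + A}$)
$\sqrt{-9419 + C{\left(132 \right)}} = \sqrt{-9419 + \sqrt{53 + 132}} = \sqrt{-9419 + \sqrt{185}}$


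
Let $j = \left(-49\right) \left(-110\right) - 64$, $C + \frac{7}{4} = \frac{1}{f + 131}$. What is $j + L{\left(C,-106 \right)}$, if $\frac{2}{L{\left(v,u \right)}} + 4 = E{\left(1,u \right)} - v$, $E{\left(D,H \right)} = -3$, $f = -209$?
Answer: $\frac{4351030}{817} \approx 5325.6$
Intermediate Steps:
$C = - \frac{275}{156}$ ($C = - \frac{7}{4} + \frac{1}{-209 + 131} = - \frac{7}{4} + \frac{1}{-78} = - \frac{7}{4} - \frac{1}{78} = - \frac{275}{156} \approx -1.7628$)
$L{\left(v,u \right)} = \frac{2}{-7 - v}$ ($L{\left(v,u \right)} = \frac{2}{-4 - \left(3 + v\right)} = \frac{2}{-7 - v}$)
$j = 5326$ ($j = 5390 - 64 = 5326$)
$j + L{\left(C,-106 \right)} = 5326 - \frac{2}{7 - \frac{275}{156}} = 5326 - \frac{2}{\frac{817}{156}} = 5326 - \frac{312}{817} = \frac{4351030}{817}$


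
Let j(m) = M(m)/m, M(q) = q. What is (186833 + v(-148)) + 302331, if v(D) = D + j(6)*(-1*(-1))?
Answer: 489017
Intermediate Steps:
j(m) = 1 (j(m) = m/m = 1)
v(D) = 1 + D (v(D) = D + 1*(-1*(-1)) = D + 1*1 = D + 1 = 1 + D)
(186833 + v(-148)) + 302331 = (186833 + (1 - 148)) + 302331 = (186833 - 147) + 302331 = 186686 + 302331 = 489017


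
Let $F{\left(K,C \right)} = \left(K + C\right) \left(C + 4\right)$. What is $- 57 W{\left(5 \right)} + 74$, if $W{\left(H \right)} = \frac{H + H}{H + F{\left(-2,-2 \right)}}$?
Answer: $264$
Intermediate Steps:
$F{\left(K,C \right)} = \left(4 + C\right) \left(C + K\right)$ ($F{\left(K,C \right)} = \left(C + K\right) \left(4 + C\right) = \left(4 + C\right) \left(C + K\right)$)
$W{\left(H \right)} = \frac{2 H}{-8 + H}$ ($W{\left(H \right)} = \frac{H + H}{H + \left(\left(-2\right)^{2} + 4 \left(-2\right) + 4 \left(-2\right) - -4\right)} = \frac{2 H}{H + \left(4 - 8 - 8 + 4\right)} = \frac{2 H}{H - 8} = \frac{2 H}{-8 + H}$)
$- 57 W{\left(5 \right)} + 74 = - 57 \cdot 2 \cdot 5 \frac{1}{-8 + 5} + 74 = - 57 \cdot 2 \cdot 5 \frac{1}{-3} + 74 = - 57 \cdot 2 \cdot 5 \left(- \frac{1}{3}\right) + 74 = \left(-57\right) \left(- \frac{10}{3}\right) + 74 = 190 + 74 = 264$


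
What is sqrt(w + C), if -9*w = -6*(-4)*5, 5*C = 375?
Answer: sqrt(555)/3 ≈ 7.8528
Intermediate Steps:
C = 75 (C = (1/5)*375 = 75)
w = -40/3 (w = -(-6*(-4))*5/9 = -8*5/3 = -1/9*120 = -40/3 ≈ -13.333)
sqrt(w + C) = sqrt(-40/3 + 75) = sqrt(185/3) = sqrt(555)/3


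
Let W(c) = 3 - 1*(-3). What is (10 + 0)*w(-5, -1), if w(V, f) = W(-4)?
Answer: 60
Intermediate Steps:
W(c) = 6 (W(c) = 3 + 3 = 6)
w(V, f) = 6
(10 + 0)*w(-5, -1) = (10 + 0)*6 = 10*6 = 60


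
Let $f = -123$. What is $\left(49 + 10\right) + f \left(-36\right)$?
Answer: $4487$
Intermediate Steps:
$\left(49 + 10\right) + f \left(-36\right) = \left(49 + 10\right) - -4428 = 59 + 4428 = 4487$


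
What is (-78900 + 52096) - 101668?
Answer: -128472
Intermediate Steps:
(-78900 + 52096) - 101668 = -26804 - 101668 = -128472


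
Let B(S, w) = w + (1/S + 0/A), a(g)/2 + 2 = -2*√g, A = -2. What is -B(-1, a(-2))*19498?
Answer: 97490 + 77992*I*√2 ≈ 97490.0 + 1.103e+5*I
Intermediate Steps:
a(g) = -4 - 4*√g (a(g) = -4 + 2*(-2*√g) = -4 - 4*√g)
B(S, w) = w + 1/S (B(S, w) = w + (1/S + 0/(-2)) = w + (1/S + 0*(-½)) = w + (1/S + 0) = w + 1/S)
-B(-1, a(-2))*19498 = -((-4 - 4*I*√2) + 1/(-1))*19498 = -((-4 - 4*I*√2) - 1)*19498 = -(-5 - 4*I*√2)*19498 = -(-97490 - 77992*I*√2) = 97490 + 77992*I*√2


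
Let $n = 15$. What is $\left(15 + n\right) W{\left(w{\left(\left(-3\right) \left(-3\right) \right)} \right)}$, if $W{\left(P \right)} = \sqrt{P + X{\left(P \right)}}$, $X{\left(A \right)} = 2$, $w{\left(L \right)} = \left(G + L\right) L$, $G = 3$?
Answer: $30 \sqrt{110} \approx 314.64$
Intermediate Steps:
$w{\left(L \right)} = L \left(3 + L\right)$ ($w{\left(L \right)} = \left(3 + L\right) L = L \left(3 + L\right)$)
$W{\left(P \right)} = \sqrt{2 + P}$ ($W{\left(P \right)} = \sqrt{P + 2} = \sqrt{2 + P}$)
$\left(15 + n\right) W{\left(w{\left(\left(-3\right) \left(-3\right) \right)} \right)} = \left(15 + 15\right) \sqrt{2 + \left(-3\right) \left(-3\right) \left(3 - -9\right)} = 30 \sqrt{2 + 9 \left(3 + 9\right)} = 30 \sqrt{2 + 9 \cdot 12} = 30 \sqrt{2 + 108} = 30 \sqrt{110}$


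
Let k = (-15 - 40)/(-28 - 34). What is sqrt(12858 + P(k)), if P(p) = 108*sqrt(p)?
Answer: sqrt(12356538 + 1674*sqrt(3410))/31 ≈ 113.84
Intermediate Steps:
k = 55/62 (k = -55/(-62) = -55*(-1/62) = 55/62 ≈ 0.88710)
sqrt(12858 + P(k)) = sqrt(12858 + 108*sqrt(55/62)) = sqrt(12858 + 108*(sqrt(3410)/62)) = sqrt(12858 + 54*sqrt(3410)/31)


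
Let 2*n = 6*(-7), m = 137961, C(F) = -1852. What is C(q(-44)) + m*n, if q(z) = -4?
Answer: -2899033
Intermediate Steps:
n = -21 (n = (6*(-7))/2 = (½)*(-42) = -21)
C(q(-44)) + m*n = -1852 + 137961*(-21) = -1852 - 2897181 = -2899033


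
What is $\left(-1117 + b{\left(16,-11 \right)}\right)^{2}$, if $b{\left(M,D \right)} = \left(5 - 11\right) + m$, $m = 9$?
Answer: $1240996$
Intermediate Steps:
$b{\left(M,D \right)} = 3$ ($b{\left(M,D \right)} = \left(5 - 11\right) + 9 = -6 + 9 = 3$)
$\left(-1117 + b{\left(16,-11 \right)}\right)^{2} = \left(-1117 + 3\right)^{2} = \left(-1114\right)^{2} = 1240996$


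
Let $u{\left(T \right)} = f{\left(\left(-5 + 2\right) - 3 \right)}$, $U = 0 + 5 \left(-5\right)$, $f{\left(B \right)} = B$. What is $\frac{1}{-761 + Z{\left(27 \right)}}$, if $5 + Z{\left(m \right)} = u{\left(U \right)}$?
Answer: $- \frac{1}{772} \approx -0.0012953$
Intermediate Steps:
$U = -25$ ($U = 0 - 25 = -25$)
$u{\left(T \right)} = -6$ ($u{\left(T \right)} = \left(-5 + 2\right) - 3 = -3 - 3 = -6$)
$Z{\left(m \right)} = -11$ ($Z{\left(m \right)} = -5 - 6 = -11$)
$\frac{1}{-761 + Z{\left(27 \right)}} = \frac{1}{-761 - 11} = \frac{1}{-772} = - \frac{1}{772}$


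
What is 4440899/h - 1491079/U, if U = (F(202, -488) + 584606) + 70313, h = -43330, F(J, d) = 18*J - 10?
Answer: -119565611401/1141390194 ≈ -104.75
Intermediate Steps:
F(J, d) = -10 + 18*J
U = 658545 (U = ((-10 + 18*202) + 584606) + 70313 = ((-10 + 3636) + 584606) + 70313 = (3626 + 584606) + 70313 = 588232 + 70313 = 658545)
4440899/h - 1491079/U = 4440899/(-43330) - 1491079/658545 = 4440899*(-1/43330) - 1491079*1/658545 = -4440899/43330 - 1491079/658545 = -119565611401/1141390194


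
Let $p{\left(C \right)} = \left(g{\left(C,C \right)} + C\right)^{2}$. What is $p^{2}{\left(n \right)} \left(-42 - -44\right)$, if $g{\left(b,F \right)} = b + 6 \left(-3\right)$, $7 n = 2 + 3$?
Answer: $\frac{362127872}{2401} \approx 1.5082 \cdot 10^{5}$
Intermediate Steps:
$n = \frac{5}{7}$ ($n = \frac{2 + 3}{7} = \frac{1}{7} \cdot 5 = \frac{5}{7} \approx 0.71429$)
$g{\left(b,F \right)} = -18 + b$ ($g{\left(b,F \right)} = b - 18 = -18 + b$)
$p{\left(C \right)} = \left(-18 + 2 C\right)^{2}$ ($p{\left(C \right)} = \left(\left(-18 + C\right) + C\right)^{2} = \left(-18 + 2 C\right)^{2}$)
$p^{2}{\left(n \right)} \left(-42 - -44\right) = \left(4 \left(-9 + \frac{5}{7}\right)^{2}\right)^{2} \left(-42 - -44\right) = \left(4 \left(- \frac{58}{7}\right)^{2}\right)^{2} \left(-42 + 44\right) = \left(4 \cdot \frac{3364}{49}\right)^{2} \cdot 2 = \left(\frac{13456}{49}\right)^{2} \cdot 2 = \frac{181063936}{2401} \cdot 2 = \frac{362127872}{2401}$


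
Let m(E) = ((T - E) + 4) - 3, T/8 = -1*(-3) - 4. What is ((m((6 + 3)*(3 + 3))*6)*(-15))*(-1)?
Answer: -5490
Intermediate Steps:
T = -8 (T = 8*(-1*(-3) - 4) = 8*(3 - 4) = 8*(-1) = -8)
m(E) = -7 - E (m(E) = ((-8 - E) + 4) - 3 = (-4 - E) - 3 = -7 - E)
((m((6 + 3)*(3 + 3))*6)*(-15))*(-1) = (((-7 - (6 + 3)*(3 + 3))*6)*(-15))*(-1) = (((-7 - 9*6)*6)*(-15))*(-1) = (((-7 - 1*54)*6)*(-15))*(-1) = (((-7 - 54)*6)*(-15))*(-1) = (-61*6*(-15))*(-1) = -366*(-15)*(-1) = 5490*(-1) = -5490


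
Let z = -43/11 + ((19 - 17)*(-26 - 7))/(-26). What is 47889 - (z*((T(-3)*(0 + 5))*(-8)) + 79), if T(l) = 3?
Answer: 6813310/143 ≈ 47646.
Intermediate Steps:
z = -196/143 (z = -43*1/11 + (2*(-33))*(-1/26) = -43/11 - 66*(-1/26) = -43/11 + 33/13 = -196/143 ≈ -1.3706)
47889 - (z*((T(-3)*(0 + 5))*(-8)) + 79) = 47889 - (-196*3*(0 + 5)*(-8)/143 + 79) = 47889 - (-196*3*5*(-8)/143 + 79) = 47889 - (-2940*(-8)/143 + 79) = 47889 - (-196/143*(-120) + 79) = 47889 - (23520/143 + 79) = 47889 - 1*34817/143 = 47889 - 34817/143 = 6813310/143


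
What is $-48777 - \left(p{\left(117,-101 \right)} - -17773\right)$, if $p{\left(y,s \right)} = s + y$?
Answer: $-66566$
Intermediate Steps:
$-48777 - \left(p{\left(117,-101 \right)} - -17773\right) = -48777 - \left(\left(-101 + 117\right) - -17773\right) = -48777 - \left(16 + 17773\right) = -48777 - 17789 = -66566$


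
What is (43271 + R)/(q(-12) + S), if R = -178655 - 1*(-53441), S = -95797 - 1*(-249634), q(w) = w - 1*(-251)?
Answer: -81943/154076 ≈ -0.53183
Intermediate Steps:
q(w) = 251 + w (q(w) = w + 251 = 251 + w)
S = 153837 (S = -95797 + 249634 = 153837)
R = -125214 (R = -178655 + 53441 = -125214)
(43271 + R)/(q(-12) + S) = (43271 - 125214)/((251 - 12) + 153837) = -81943/(239 + 153837) = -81943/154076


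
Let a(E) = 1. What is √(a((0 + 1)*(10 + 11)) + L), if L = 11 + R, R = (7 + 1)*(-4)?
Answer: 2*I*√5 ≈ 4.4721*I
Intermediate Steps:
R = -32 (R = 8*(-4) = -32)
L = -21 (L = 11 - 32 = -21)
√(a((0 + 1)*(10 + 11)) + L) = √(1 - 21) = √(-20) = 2*I*√5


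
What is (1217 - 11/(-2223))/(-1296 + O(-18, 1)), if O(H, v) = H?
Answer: -1352701/1460511 ≈ -0.92618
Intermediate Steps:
(1217 - 11/(-2223))/(-1296 + O(-18, 1)) = (1217 - 11/(-2223))/(-1296 - 18) = (1217 - 11*(-1/2223))/(-1314) = (1217 + 11/2223)*(-1/1314) = (2705402/2223)*(-1/1314) = -1352701/1460511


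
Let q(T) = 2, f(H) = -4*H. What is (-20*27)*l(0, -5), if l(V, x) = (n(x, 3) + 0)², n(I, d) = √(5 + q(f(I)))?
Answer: -3780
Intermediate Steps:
n(I, d) = √7 (n(I, d) = √(5 + 2) = √7)
l(V, x) = 7 (l(V, x) = (√7 + 0)² = (√7)² = 7)
(-20*27)*l(0, -5) = -20*27*7 = -540*7 = -3780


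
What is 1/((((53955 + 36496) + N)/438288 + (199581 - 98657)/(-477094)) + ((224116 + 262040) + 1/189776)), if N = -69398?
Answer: 620047341232248/301439633846903382691 ≈ 2.0570e-6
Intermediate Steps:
1/((((53955 + 36496) + N)/438288 + (199581 - 98657)/(-477094)) + ((224116 + 262040) + 1/189776)) = 1/((((53955 + 36496) - 69398)/438288 + (199581 - 98657)/(-477094)) + ((224116 + 262040) + 1/189776)) = 1/(((90451 - 69398)*(1/438288) + 100924*(-1/477094)) + (486156 + 1/189776)) = 1/((21053*(1/438288) - 50462/238547) + 92260741057/189776) = 1/((21053/438288 - 50462/238547) + 92260741057/189776) = 1/(-17094759065/104552287536 + 92260741057/189776) = 1/(301439633846903382691/620047341232248) = 620047341232248/301439633846903382691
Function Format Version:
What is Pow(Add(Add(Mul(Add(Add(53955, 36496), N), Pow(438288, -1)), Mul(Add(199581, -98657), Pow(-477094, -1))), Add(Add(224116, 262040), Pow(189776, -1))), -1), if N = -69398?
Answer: Rational(620047341232248, 301439633846903382691) ≈ 2.0570e-6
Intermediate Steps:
Pow(Add(Add(Mul(Add(Add(53955, 36496), N), Pow(438288, -1)), Mul(Add(199581, -98657), Pow(-477094, -1))), Add(Add(224116, 262040), Pow(189776, -1))), -1) = Pow(Add(Add(Mul(Add(Add(53955, 36496), -69398), Pow(438288, -1)), Mul(Add(199581, -98657), Pow(-477094, -1))), Add(Add(224116, 262040), Pow(189776, -1))), -1) = Pow(Add(Add(Mul(Add(90451, -69398), Rational(1, 438288)), Mul(100924, Rational(-1, 477094))), Add(486156, Rational(1, 189776))), -1) = Pow(Add(Add(Mul(21053, Rational(1, 438288)), Rational(-50462, 238547)), Rational(92260741057, 189776)), -1) = Pow(Add(Add(Rational(21053, 438288), Rational(-50462, 238547)), Rational(92260741057, 189776)), -1) = Pow(Add(Rational(-17094759065, 104552287536), Rational(92260741057, 189776)), -1) = Pow(Rational(301439633846903382691, 620047341232248), -1) = Rational(620047341232248, 301439633846903382691)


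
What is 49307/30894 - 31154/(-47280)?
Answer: 91491851/40574120 ≈ 2.2549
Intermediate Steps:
49307/30894 - 31154/(-47280) = 49307*(1/30894) - 31154*(-1/47280) = 49307/30894 + 15577/23640 = 91491851/40574120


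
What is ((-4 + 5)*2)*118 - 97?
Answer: 139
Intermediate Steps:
((-4 + 5)*2)*118 - 97 = (1*2)*118 - 97 = 2*118 - 97 = 236 - 97 = 139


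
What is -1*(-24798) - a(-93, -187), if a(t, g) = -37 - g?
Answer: 24648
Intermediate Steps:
-1*(-24798) - a(-93, -187) = -1*(-24798) - (-37 - 1*(-187)) = 24798 - (-37 + 187) = 24798 - 1*150 = 24798 - 150 = 24648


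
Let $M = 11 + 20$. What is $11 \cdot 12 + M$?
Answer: $163$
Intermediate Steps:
$M = 31$
$11 \cdot 12 + M = 11 \cdot 12 + 31 = 132 + 31 = 163$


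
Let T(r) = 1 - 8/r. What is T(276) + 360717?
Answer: 24889540/69 ≈ 3.6072e+5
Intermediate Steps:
T(276) + 360717 = (-8 + 276)/276 + 360717 = (1/276)*268 + 360717 = 67/69 + 360717 = 24889540/69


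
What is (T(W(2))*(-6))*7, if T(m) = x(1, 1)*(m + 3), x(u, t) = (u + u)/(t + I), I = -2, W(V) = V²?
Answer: 588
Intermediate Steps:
x(u, t) = 2*u/(-2 + t) (x(u, t) = (u + u)/(t - 2) = (2*u)/(-2 + t) = 2*u/(-2 + t))
T(m) = -6 - 2*m (T(m) = (2*1/(-2 + 1))*(m + 3) = (2*1/(-1))*(3 + m) = (2*1*(-1))*(3 + m) = -2*(3 + m) = -6 - 2*m)
(T(W(2))*(-6))*7 = ((-6 - 2*2²)*(-6))*7 = ((-6 - 2*4)*(-6))*7 = ((-6 - 8)*(-6))*7 = -14*(-6)*7 = 84*7 = 588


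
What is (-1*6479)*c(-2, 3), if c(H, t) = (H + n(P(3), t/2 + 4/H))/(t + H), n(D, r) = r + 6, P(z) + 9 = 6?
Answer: -45353/2 ≈ -22677.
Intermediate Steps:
P(z) = -3 (P(z) = -9 + 6 = -3)
n(D, r) = 6 + r
c(H, t) = (6 + H + t/2 + 4/H)/(H + t) (c(H, t) = (H + (6 + (t/2 + 4/H)))/(t + H) = (H + (6 + (t*(½) + 4/H)))/(H + t) = (H + (6 + (t/2 + 4/H)))/(H + t) = (H + (6 + t/2 + 4/H))/(H + t) = (6 + H + t/2 + 4/H)/(H + t))
(-1*6479)*c(-2, 3) = (-1*6479)*((4 + (-2)² + 6*(-2) + (½)*(-2)*3)/((-2)*(-2 + 3))) = -(-6479)*(4 + 4 - 12 - 3)/(2*1) = -(-6479)*(-7)/2 = -6479*7/2 = -45353/2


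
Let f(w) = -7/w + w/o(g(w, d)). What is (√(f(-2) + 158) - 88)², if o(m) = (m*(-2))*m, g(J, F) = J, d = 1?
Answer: (176 - √647)²/4 ≈ 5667.4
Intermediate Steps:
o(m) = -2*m² (o(m) = (-2*m)*m = -2*m²)
f(w) = -15/(2*w) (f(w) = -7/w + w/((-2*w²)) = -7/w + w*(-1/(2*w²)) = -7/w - 1/(2*w) = -15/(2*w))
(√(f(-2) + 158) - 88)² = (√(-15/2/(-2) + 158) - 88)² = (√(-15/2*(-½) + 158) - 88)² = (√(15/4 + 158) - 88)² = (√(647/4) - 88)² = (√647/2 - 88)² = (-88 + √647/2)²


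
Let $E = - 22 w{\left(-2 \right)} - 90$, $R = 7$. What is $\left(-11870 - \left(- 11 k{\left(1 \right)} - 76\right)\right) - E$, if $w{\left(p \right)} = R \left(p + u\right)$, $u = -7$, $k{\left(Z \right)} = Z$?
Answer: $-13079$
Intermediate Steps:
$w{\left(p \right)} = -49 + 7 p$ ($w{\left(p \right)} = 7 \left(p - 7\right) = 7 \left(-7 + p\right) = -49 + 7 p$)
$E = 1296$ ($E = - 22 \left(-49 + 7 \left(-2\right)\right) - 90 = - 22 \left(-49 - 14\right) - 90 = \left(-22\right) \left(-63\right) - 90 = 1386 - 90 = 1296$)
$\left(-11870 - \left(- 11 k{\left(1 \right)} - 76\right)\right) - E = \left(-11870 - \left(\left(-11\right) 1 - 76\right)\right) - 1296 = \left(-11870 - \left(-11 - 76\right)\right) - 1296 = \left(-11870 - -87\right) - 1296 = \left(-11870 + 87\right) - 1296 = -11783 - 1296 = -13079$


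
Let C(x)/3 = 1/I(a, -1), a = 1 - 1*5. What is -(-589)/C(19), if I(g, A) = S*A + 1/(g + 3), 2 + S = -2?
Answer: 589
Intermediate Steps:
S = -4 (S = -2 - 2 = -4)
a = -4 (a = 1 - 5 = -4)
I(g, A) = 1/(3 + g) - 4*A (I(g, A) = -4*A + 1/(g + 3) = -4*A + 1/(3 + g) = 1/(3 + g) - 4*A)
C(x) = 1 (C(x) = 3/(((1 - 12*(-1) - 4*(-1)*(-4))/(3 - 4))) = 3/(((1 + 12 - 16)/(-1))) = 3/((-1*(-3))) = 3/3 = 3*(1/3) = 1)
-(-589)/C(19) = -(-589)/1 = -(-589) = -1*(-589) = 589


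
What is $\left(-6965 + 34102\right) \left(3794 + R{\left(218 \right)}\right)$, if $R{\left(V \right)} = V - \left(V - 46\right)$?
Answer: $104206080$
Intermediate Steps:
$R{\left(V \right)} = 46$ ($R{\left(V \right)} = V - \left(-46 + V\right) = 46$)
$\left(-6965 + 34102\right) \left(3794 + R{\left(218 \right)}\right) = \left(-6965 + 34102\right) \left(3794 + 46\right) = 27137 \cdot 3840 = 104206080$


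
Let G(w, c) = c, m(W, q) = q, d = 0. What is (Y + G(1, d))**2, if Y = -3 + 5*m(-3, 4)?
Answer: 289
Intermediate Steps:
Y = 17 (Y = -3 + 5*4 = -3 + 20 = 17)
(Y + G(1, d))**2 = (17 + 0)**2 = 17**2 = 289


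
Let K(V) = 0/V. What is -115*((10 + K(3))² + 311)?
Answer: -47265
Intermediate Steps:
K(V) = 0
-115*((10 + K(3))² + 311) = -115*((10 + 0)² + 311) = -115*(10² + 311) = -115*(100 + 311) = -115*411 = -47265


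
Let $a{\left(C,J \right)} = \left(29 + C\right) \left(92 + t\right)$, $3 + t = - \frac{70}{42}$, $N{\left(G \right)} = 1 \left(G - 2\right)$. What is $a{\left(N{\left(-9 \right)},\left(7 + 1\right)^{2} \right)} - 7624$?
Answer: $-6052$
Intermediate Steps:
$N{\left(G \right)} = -2 + G$ ($N{\left(G \right)} = 1 \left(-2 + G\right) = -2 + G$)
$t = - \frac{14}{3}$ ($t = -3 - \frac{70}{42} = -3 - \frac{5}{3} = - \frac{14}{3} \approx -4.6667$)
$a{\left(C,J \right)} = \frac{7598}{3} + \frac{262 C}{3}$ ($a{\left(C,J \right)} = \left(29 + C\right) \left(92 - \frac{14}{3}\right) = \left(29 + C\right) \frac{262}{3} = \frac{7598}{3} + \frac{262 C}{3}$)
$a{\left(N{\left(-9 \right)},\left(7 + 1\right)^{2} \right)} - 7624 = \left(\frac{7598}{3} + \frac{262 \left(-2 - 9\right)}{3}\right) - 7624 = \left(\frac{7598}{3} + \frac{262}{3} \left(-11\right)\right) - 7624 = \left(\frac{7598}{3} - \frac{2882}{3}\right) - 7624 = 1572 - 7624 = -6052$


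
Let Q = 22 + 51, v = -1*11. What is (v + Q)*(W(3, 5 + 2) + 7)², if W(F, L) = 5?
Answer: 8928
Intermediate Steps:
v = -11
Q = 73
(v + Q)*(W(3, 5 + 2) + 7)² = (-11 + 73)*(5 + 7)² = 62*12² = 62*144 = 8928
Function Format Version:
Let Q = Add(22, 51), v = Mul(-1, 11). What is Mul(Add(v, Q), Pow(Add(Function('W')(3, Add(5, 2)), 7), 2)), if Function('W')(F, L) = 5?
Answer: 8928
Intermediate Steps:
v = -11
Q = 73
Mul(Add(v, Q), Pow(Add(Function('W')(3, Add(5, 2)), 7), 2)) = Mul(Add(-11, 73), Pow(Add(5, 7), 2)) = Mul(62, Pow(12, 2)) = Mul(62, 144) = 8928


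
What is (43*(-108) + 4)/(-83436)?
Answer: 1160/20859 ≈ 0.055611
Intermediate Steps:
(43*(-108) + 4)/(-83436) = (-4644 + 4)*(-1/83436) = -4640*(-1/83436) = 1160/20859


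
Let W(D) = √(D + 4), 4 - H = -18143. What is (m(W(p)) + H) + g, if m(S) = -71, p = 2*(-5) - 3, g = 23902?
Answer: 41978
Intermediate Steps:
H = 18147 (H = 4 - 1*(-18143) = 4 + 18143 = 18147)
p = -13 (p = -10 - 3 = -13)
W(D) = √(4 + D)
(m(W(p)) + H) + g = (-71 + 18147) + 23902 = 18076 + 23902 = 41978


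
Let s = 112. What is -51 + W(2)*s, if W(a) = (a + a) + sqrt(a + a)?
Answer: 621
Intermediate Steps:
W(a) = 2*a + sqrt(2)*sqrt(a) (W(a) = 2*a + sqrt(2*a) = 2*a + sqrt(2)*sqrt(a))
-51 + W(2)*s = -51 + (2*2 + sqrt(2)*sqrt(2))*112 = -51 + (4 + 2)*112 = -51 + 6*112 = -51 + 672 = 621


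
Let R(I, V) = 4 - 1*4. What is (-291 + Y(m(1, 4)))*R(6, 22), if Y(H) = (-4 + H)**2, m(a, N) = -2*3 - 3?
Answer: 0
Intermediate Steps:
m(a, N) = -9 (m(a, N) = -6 - 3 = -9)
R(I, V) = 0 (R(I, V) = 4 - 4 = 0)
(-291 + Y(m(1, 4)))*R(6, 22) = (-291 + (-4 - 9)**2)*0 = (-291 + (-13)**2)*0 = (-291 + 169)*0 = -122*0 = 0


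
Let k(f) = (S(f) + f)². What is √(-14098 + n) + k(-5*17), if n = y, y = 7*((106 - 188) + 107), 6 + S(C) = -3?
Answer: 8836 + 3*I*√1547 ≈ 8836.0 + 118.0*I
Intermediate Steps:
S(C) = -9 (S(C) = -6 - 3 = -9)
y = 175 (y = 7*(-82 + 107) = 7*25 = 175)
n = 175
k(f) = (-9 + f)²
√(-14098 + n) + k(-5*17) = √(-14098 + 175) + (-9 - 5*17)² = √(-13923) + (-9 - 85)² = 3*I*√1547 + (-94)² = 3*I*√1547 + 8836 = 8836 + 3*I*√1547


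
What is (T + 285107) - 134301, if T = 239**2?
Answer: 207927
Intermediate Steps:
T = 57121
(T + 285107) - 134301 = (57121 + 285107) - 134301 = 342228 - 134301 = 207927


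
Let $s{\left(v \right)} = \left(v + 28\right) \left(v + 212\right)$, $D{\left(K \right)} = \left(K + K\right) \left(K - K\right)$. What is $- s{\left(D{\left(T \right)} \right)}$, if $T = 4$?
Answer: $-5936$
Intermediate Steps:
$D{\left(K \right)} = 0$ ($D{\left(K \right)} = 2 K 0 = 0$)
$s{\left(v \right)} = \left(28 + v\right) \left(212 + v\right)$
$- s{\left(D{\left(T \right)} \right)} = - (5936 + 0^{2} + 240 \cdot 0) = - (5936 + 0 + 0) = \left(-1\right) 5936 = -5936$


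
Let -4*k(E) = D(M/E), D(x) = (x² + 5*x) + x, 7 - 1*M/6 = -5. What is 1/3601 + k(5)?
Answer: -6611411/90025 ≈ -73.440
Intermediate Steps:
M = 72 (M = 42 - 6*(-5) = 42 + 30 = 72)
D(x) = x² + 6*x
k(E) = -18*(6 + 72/E)/E (k(E) = -72/E*(6 + 72/E)/4 = -18*(6 + 72/E)/E)
1/3601 + k(5) = 1/3601 + 108*(-12 - 1*5)/5² = 1/3601 + 108*(1/25)*(-12 - 5) = 1/3601 + 108*(1/25)*(-17) = 1/3601 - 1836/25 = -6611411/90025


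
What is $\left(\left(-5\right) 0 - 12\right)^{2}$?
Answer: $144$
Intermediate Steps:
$\left(\left(-5\right) 0 - 12\right)^{2} = \left(0 - 12\right)^{2} = \left(-12\right)^{2} = 144$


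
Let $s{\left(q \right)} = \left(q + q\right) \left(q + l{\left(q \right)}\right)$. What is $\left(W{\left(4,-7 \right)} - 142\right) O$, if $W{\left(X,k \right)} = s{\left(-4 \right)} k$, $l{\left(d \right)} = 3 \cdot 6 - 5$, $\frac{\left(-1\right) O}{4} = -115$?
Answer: $166520$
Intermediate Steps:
$O = 460$ ($O = \left(-4\right) \left(-115\right) = 460$)
$l{\left(d \right)} = 13$ ($l{\left(d \right)} = 18 - 5 = 13$)
$s{\left(q \right)} = 2 q \left(13 + q\right)$ ($s{\left(q \right)} = \left(q + q\right) \left(q + 13\right) = 2 q \left(13 + q\right)$)
$W{\left(X,k \right)} = - 72 k$ ($W{\left(X,k \right)} = 2 \left(-4\right) \left(13 - 4\right) k = 2 \left(-4\right) 9 k = - 72 k$)
$\left(W{\left(4,-7 \right)} - 142\right) O = \left(\left(-72\right) \left(-7\right) - 142\right) 460 = \left(504 - 142\right) 460 = 362 \cdot 460 = 166520$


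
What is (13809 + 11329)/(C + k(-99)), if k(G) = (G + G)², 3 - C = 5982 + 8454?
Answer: 25138/24771 ≈ 1.0148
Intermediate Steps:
C = -14433 (C = 3 - (5982 + 8454) = 3 - 1*14436 = 3 - 14436 = -14433)
k(G) = 4*G² (k(G) = (2*G)² = 4*G²)
(13809 + 11329)/(C + k(-99)) = (13809 + 11329)/(-14433 + 4*(-99)²) = 25138/(-14433 + 4*9801) = 25138/(-14433 + 39204) = 25138/24771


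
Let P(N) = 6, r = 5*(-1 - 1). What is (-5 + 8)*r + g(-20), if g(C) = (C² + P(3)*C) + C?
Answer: 230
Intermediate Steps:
r = -10 (r = 5*(-2) = -10)
g(C) = C² + 7*C (g(C) = (C² + 6*C) + C = C² + 7*C)
(-5 + 8)*r + g(-20) = (-5 + 8)*(-10) - 20*(7 - 20) = 3*(-10) - 20*(-13) = -30 + 260 = 230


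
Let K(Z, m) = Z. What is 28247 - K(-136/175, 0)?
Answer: 4943361/175 ≈ 28248.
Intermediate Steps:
28247 - K(-136/175, 0) = 28247 - (-136)/175 = 28247 - 1*(-136/175) = 28247 + 136/175 = 4943361/175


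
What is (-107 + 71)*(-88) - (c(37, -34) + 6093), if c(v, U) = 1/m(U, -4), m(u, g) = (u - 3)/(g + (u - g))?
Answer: -108259/37 ≈ -2925.9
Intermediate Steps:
m(u, g) = (-3 + u)/u
c(v, U) = U/(-3 + U) (c(v, U) = 1/((-3 + U)/U) = U/(-3 + U))
(-107 + 71)*(-88) - (c(37, -34) + 6093) = (-107 + 71)*(-88) - (-34/(-3 - 34) + 6093) = -36*(-88) - (-34/(-37) + 6093) = 3168 - (-34*(-1/37) + 6093) = 3168 - (34/37 + 6093) = 3168 - 1*225475/37 = 3168 - 225475/37 = -108259/37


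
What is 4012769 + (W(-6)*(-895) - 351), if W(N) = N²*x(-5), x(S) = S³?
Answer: 8039918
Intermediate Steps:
W(N) = -125*N² (W(N) = N²*(-5)³ = N²*(-125) = -125*N²)
4012769 + (W(-6)*(-895) - 351) = 4012769 + (-125*(-6)²*(-895) - 351) = 4012769 + (-125*36*(-895) - 351) = 4012769 + (-4500*(-895) - 351) = 4012769 + (4027500 - 351) = 4012769 + 4027149 = 8039918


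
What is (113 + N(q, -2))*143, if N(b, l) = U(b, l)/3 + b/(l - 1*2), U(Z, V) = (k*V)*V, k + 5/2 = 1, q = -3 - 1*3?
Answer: 32175/2 ≈ 16088.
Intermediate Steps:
q = -6 (q = -3 - 3 = -6)
k = -3/2 (k = -5/2 + 1 = -3/2 ≈ -1.5000)
U(Z, V) = -3*V²/2 (U(Z, V) = (-3*V/2)*V = -3*V²/2)
N(b, l) = -l²/2 + b/(-2 + l) (N(b, l) = -3*l²/2/3 + b/(l - 1*2) = -3*l²/2*(⅓) + b/(l - 2) = -l²/2 + b/(-2 + l))
(113 + N(q, -2))*143 = (113 + (-6 + (-2)² - ½*(-2)³)/(-2 - 2))*143 = (113 + (-6 + 4 - ½*(-8))/(-4))*143 = (113 - (-6 + 4 + 4)/4)*143 = (113 - ¼*2)*143 = (113 - ½)*143 = (225/2)*143 = 32175/2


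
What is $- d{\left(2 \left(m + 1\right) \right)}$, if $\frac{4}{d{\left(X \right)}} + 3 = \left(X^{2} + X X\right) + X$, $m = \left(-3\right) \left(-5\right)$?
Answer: $- \frac{4}{2077} \approx -0.0019259$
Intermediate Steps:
$m = 15$
$d{\left(X \right)} = \frac{4}{-3 + X + 2 X^{2}}$ ($d{\left(X \right)} = \frac{4}{-3 + \left(\left(X^{2} + X X\right) + X\right)} = \frac{4}{-3 + \left(\left(X^{2} + X^{2}\right) + X\right)} = \frac{4}{-3 + \left(2 X^{2} + X\right)} = \frac{4}{-3 + \left(X + 2 X^{2}\right)} = \frac{4}{-3 + X + 2 X^{2}}$)
$- d{\left(2 \left(m + 1\right) \right)} = - \frac{4}{-3 + 2 \left(15 + 1\right) + 2 \left(2 \left(15 + 1\right)\right)^{2}} = - \frac{4}{-3 + 2 \cdot 16 + 2 \left(2 \cdot 16\right)^{2}} = - \frac{4}{-3 + 32 + 2 \cdot 32^{2}} = - \frac{4}{-3 + 32 + 2 \cdot 1024} = - \frac{4}{-3 + 32 + 2048} = - \frac{4}{2077}$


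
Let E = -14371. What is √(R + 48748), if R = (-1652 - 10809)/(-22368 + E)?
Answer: 3*√7310919077243/36739 ≈ 220.79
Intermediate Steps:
R = 12461/36739 (R = (-1652 - 10809)/(-22368 - 14371) = -12461/(-36739) = -12461*(-1/36739) = 12461/36739 ≈ 0.33918)
√(R + 48748) = √(12461/36739 + 48748) = √(1790965233/36739) = 3*√7310919077243/36739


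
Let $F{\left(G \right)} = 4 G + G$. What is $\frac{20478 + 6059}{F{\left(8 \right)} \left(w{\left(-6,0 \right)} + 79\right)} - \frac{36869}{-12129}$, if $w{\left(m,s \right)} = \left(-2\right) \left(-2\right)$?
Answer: $\frac{444272353}{40268280} \approx 11.033$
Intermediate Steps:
$F{\left(G \right)} = 5 G$
$w{\left(m,s \right)} = 4$
$\frac{20478 + 6059}{F{\left(8 \right)} \left(w{\left(-6,0 \right)} + 79\right)} - \frac{36869}{-12129} = \frac{20478 + 6059}{5 \cdot 8 \left(4 + 79\right)} - \frac{36869}{-12129} = \frac{26537}{40 \cdot 83} - - \frac{36869}{12129} = \frac{26537}{3320} + \frac{36869}{12129} = \frac{444272353}{40268280}$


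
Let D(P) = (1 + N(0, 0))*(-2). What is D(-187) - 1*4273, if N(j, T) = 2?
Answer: -4279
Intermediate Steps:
D(P) = -6 (D(P) = (1 + 2)*(-2) = 3*(-2) = -6)
D(-187) - 1*4273 = -6 - 1*4273 = -6 - 4273 = -4279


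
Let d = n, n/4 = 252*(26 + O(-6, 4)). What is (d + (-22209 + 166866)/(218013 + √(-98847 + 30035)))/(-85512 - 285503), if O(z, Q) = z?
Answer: 9*(-4480*√17203 + 488365193*I)/(371015*(-218013*I + 2*√17203)) ≈ -0.054339 + 2.1519e-9*I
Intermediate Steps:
n = 20160 (n = 4*(252*(26 - 6)) = 4*(252*20) = 4*5040 = 20160)
d = 20160
(d + (-22209 + 166866)/(218013 + √(-98847 + 30035)))/(-85512 - 285503) = (20160 + (-22209 + 166866)/(218013 + √(-98847 + 30035)))/(-85512 - 285503) = (20160 + 144657/(218013 + √(-68812)))/(-371015) = (20160 + 144657/(218013 + 2*I*√17203))*(-1/371015) = -4032/74203 - 144657/(371015*(218013 + 2*I*√17203))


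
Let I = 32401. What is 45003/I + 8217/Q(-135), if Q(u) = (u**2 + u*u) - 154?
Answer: 1899667905/1176026696 ≈ 1.6153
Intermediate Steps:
Q(u) = -154 + 2*u**2 (Q(u) = (u**2 + u**2) - 154 = 2*u**2 - 154 = -154 + 2*u**2)
45003/I + 8217/Q(-135) = 45003/32401 + 8217/(-154 + 2*(-135)**2) = 45003*(1/32401) + 8217/(-154 + 2*18225) = 45003/32401 + 8217/(-154 + 36450) = 45003/32401 + 8217/36296 = 1899667905/1176026696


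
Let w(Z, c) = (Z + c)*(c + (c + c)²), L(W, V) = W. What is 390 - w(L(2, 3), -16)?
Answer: 14502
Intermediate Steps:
w(Z, c) = (Z + c)*(c + 4*c²) (w(Z, c) = (Z + c)*(c + (2*c)²) = (Z + c)*(c + 4*c²))
390 - w(L(2, 3), -16) = 390 - (-16)*(2 - 16 + 4*(-16)² + 4*2*(-16)) = 390 - (-16)*(2 - 16 + 4*256 - 128) = 390 - (-16)*(2 - 16 + 1024 - 128) = 390 - (-16)*882 = 390 - 1*(-14112) = 390 + 14112 = 14502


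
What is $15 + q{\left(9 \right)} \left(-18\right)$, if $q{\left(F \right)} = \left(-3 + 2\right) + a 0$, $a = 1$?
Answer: $33$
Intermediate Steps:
$q{\left(F \right)} = -1$ ($q{\left(F \right)} = \left(-3 + 2\right) + 1 \cdot 0 = -1 + 0 = -1$)
$15 + q{\left(9 \right)} \left(-18\right) = 15 - -18 = 15 + 18 = 33$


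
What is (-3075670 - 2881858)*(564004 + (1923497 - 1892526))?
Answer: -3544580221800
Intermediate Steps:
(-3075670 - 2881858)*(564004 + (1923497 - 1892526)) = -5957528*(564004 + 30971) = -5957528*594975 = -3544580221800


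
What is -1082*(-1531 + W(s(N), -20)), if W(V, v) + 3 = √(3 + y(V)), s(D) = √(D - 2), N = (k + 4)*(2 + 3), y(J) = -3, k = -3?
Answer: 1659788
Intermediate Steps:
N = 5 (N = (-3 + 4)*(2 + 3) = 1*5 = 5)
s(D) = √(-2 + D)
W(V, v) = -3 (W(V, v) = -3 + √(3 - 3) = -3 + √0 = -3 + 0 = -3)
-1082*(-1531 + W(s(N), -20)) = -1082*(-1531 - 3) = -1082*(-1534) = 1659788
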